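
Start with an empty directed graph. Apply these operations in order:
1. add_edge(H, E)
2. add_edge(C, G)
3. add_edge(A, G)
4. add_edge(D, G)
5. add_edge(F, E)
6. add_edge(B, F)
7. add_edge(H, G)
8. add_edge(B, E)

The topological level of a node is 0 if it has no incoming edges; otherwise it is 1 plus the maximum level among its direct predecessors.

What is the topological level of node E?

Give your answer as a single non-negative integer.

Op 1: add_edge(H, E). Edges now: 1
Op 2: add_edge(C, G). Edges now: 2
Op 3: add_edge(A, G). Edges now: 3
Op 4: add_edge(D, G). Edges now: 4
Op 5: add_edge(F, E). Edges now: 5
Op 6: add_edge(B, F). Edges now: 6
Op 7: add_edge(H, G). Edges now: 7
Op 8: add_edge(B, E). Edges now: 8
Compute levels (Kahn BFS):
  sources (in-degree 0): A, B, C, D, H
  process A: level=0
    A->G: in-degree(G)=3, level(G)>=1
  process B: level=0
    B->E: in-degree(E)=2, level(E)>=1
    B->F: in-degree(F)=0, level(F)=1, enqueue
  process C: level=0
    C->G: in-degree(G)=2, level(G)>=1
  process D: level=0
    D->G: in-degree(G)=1, level(G)>=1
  process H: level=0
    H->E: in-degree(E)=1, level(E)>=1
    H->G: in-degree(G)=0, level(G)=1, enqueue
  process F: level=1
    F->E: in-degree(E)=0, level(E)=2, enqueue
  process G: level=1
  process E: level=2
All levels: A:0, B:0, C:0, D:0, E:2, F:1, G:1, H:0
level(E) = 2

Answer: 2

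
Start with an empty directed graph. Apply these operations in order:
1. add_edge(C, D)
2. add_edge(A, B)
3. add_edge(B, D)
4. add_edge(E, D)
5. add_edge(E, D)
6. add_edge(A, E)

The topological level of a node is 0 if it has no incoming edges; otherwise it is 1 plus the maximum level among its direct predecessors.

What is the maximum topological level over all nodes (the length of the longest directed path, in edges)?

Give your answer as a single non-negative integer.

Op 1: add_edge(C, D). Edges now: 1
Op 2: add_edge(A, B). Edges now: 2
Op 3: add_edge(B, D). Edges now: 3
Op 4: add_edge(E, D). Edges now: 4
Op 5: add_edge(E, D) (duplicate, no change). Edges now: 4
Op 6: add_edge(A, E). Edges now: 5
Compute levels (Kahn BFS):
  sources (in-degree 0): A, C
  process A: level=0
    A->B: in-degree(B)=0, level(B)=1, enqueue
    A->E: in-degree(E)=0, level(E)=1, enqueue
  process C: level=0
    C->D: in-degree(D)=2, level(D)>=1
  process B: level=1
    B->D: in-degree(D)=1, level(D)>=2
  process E: level=1
    E->D: in-degree(D)=0, level(D)=2, enqueue
  process D: level=2
All levels: A:0, B:1, C:0, D:2, E:1
max level = 2

Answer: 2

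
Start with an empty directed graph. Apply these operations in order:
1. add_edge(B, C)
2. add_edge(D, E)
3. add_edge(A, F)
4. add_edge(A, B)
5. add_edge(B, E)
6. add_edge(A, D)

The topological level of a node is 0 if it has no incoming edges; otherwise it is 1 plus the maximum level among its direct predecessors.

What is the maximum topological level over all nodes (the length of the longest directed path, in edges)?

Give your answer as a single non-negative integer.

Op 1: add_edge(B, C). Edges now: 1
Op 2: add_edge(D, E). Edges now: 2
Op 3: add_edge(A, F). Edges now: 3
Op 4: add_edge(A, B). Edges now: 4
Op 5: add_edge(B, E). Edges now: 5
Op 6: add_edge(A, D). Edges now: 6
Compute levels (Kahn BFS):
  sources (in-degree 0): A
  process A: level=0
    A->B: in-degree(B)=0, level(B)=1, enqueue
    A->D: in-degree(D)=0, level(D)=1, enqueue
    A->F: in-degree(F)=0, level(F)=1, enqueue
  process B: level=1
    B->C: in-degree(C)=0, level(C)=2, enqueue
    B->E: in-degree(E)=1, level(E)>=2
  process D: level=1
    D->E: in-degree(E)=0, level(E)=2, enqueue
  process F: level=1
  process C: level=2
  process E: level=2
All levels: A:0, B:1, C:2, D:1, E:2, F:1
max level = 2

Answer: 2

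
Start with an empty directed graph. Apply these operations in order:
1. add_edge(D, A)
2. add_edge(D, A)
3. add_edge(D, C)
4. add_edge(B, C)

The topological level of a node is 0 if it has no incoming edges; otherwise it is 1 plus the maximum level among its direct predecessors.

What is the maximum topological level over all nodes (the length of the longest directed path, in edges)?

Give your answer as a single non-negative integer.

Answer: 1

Derivation:
Op 1: add_edge(D, A). Edges now: 1
Op 2: add_edge(D, A) (duplicate, no change). Edges now: 1
Op 3: add_edge(D, C). Edges now: 2
Op 4: add_edge(B, C). Edges now: 3
Compute levels (Kahn BFS):
  sources (in-degree 0): B, D
  process B: level=0
    B->C: in-degree(C)=1, level(C)>=1
  process D: level=0
    D->A: in-degree(A)=0, level(A)=1, enqueue
    D->C: in-degree(C)=0, level(C)=1, enqueue
  process A: level=1
  process C: level=1
All levels: A:1, B:0, C:1, D:0
max level = 1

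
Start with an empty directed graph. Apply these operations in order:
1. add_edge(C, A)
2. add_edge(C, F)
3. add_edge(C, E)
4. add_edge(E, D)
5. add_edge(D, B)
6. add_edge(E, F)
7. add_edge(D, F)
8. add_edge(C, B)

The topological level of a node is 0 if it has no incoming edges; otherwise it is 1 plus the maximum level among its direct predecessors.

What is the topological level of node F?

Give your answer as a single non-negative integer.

Op 1: add_edge(C, A). Edges now: 1
Op 2: add_edge(C, F). Edges now: 2
Op 3: add_edge(C, E). Edges now: 3
Op 4: add_edge(E, D). Edges now: 4
Op 5: add_edge(D, B). Edges now: 5
Op 6: add_edge(E, F). Edges now: 6
Op 7: add_edge(D, F). Edges now: 7
Op 8: add_edge(C, B). Edges now: 8
Compute levels (Kahn BFS):
  sources (in-degree 0): C
  process C: level=0
    C->A: in-degree(A)=0, level(A)=1, enqueue
    C->B: in-degree(B)=1, level(B)>=1
    C->E: in-degree(E)=0, level(E)=1, enqueue
    C->F: in-degree(F)=2, level(F)>=1
  process A: level=1
  process E: level=1
    E->D: in-degree(D)=0, level(D)=2, enqueue
    E->F: in-degree(F)=1, level(F)>=2
  process D: level=2
    D->B: in-degree(B)=0, level(B)=3, enqueue
    D->F: in-degree(F)=0, level(F)=3, enqueue
  process B: level=3
  process F: level=3
All levels: A:1, B:3, C:0, D:2, E:1, F:3
level(F) = 3

Answer: 3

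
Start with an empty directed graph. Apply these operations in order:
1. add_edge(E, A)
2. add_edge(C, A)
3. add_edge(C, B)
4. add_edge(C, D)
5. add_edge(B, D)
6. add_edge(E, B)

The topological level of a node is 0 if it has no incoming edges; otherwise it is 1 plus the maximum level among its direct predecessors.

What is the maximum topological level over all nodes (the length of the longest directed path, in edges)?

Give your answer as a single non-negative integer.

Op 1: add_edge(E, A). Edges now: 1
Op 2: add_edge(C, A). Edges now: 2
Op 3: add_edge(C, B). Edges now: 3
Op 4: add_edge(C, D). Edges now: 4
Op 5: add_edge(B, D). Edges now: 5
Op 6: add_edge(E, B). Edges now: 6
Compute levels (Kahn BFS):
  sources (in-degree 0): C, E
  process C: level=0
    C->A: in-degree(A)=1, level(A)>=1
    C->B: in-degree(B)=1, level(B)>=1
    C->D: in-degree(D)=1, level(D)>=1
  process E: level=0
    E->A: in-degree(A)=0, level(A)=1, enqueue
    E->B: in-degree(B)=0, level(B)=1, enqueue
  process A: level=1
  process B: level=1
    B->D: in-degree(D)=0, level(D)=2, enqueue
  process D: level=2
All levels: A:1, B:1, C:0, D:2, E:0
max level = 2

Answer: 2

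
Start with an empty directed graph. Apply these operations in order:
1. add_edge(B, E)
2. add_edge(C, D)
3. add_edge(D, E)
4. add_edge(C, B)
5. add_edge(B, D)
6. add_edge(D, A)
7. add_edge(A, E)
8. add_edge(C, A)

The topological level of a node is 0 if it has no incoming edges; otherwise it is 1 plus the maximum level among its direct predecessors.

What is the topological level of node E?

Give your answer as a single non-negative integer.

Op 1: add_edge(B, E). Edges now: 1
Op 2: add_edge(C, D). Edges now: 2
Op 3: add_edge(D, E). Edges now: 3
Op 4: add_edge(C, B). Edges now: 4
Op 5: add_edge(B, D). Edges now: 5
Op 6: add_edge(D, A). Edges now: 6
Op 7: add_edge(A, E). Edges now: 7
Op 8: add_edge(C, A). Edges now: 8
Compute levels (Kahn BFS):
  sources (in-degree 0): C
  process C: level=0
    C->A: in-degree(A)=1, level(A)>=1
    C->B: in-degree(B)=0, level(B)=1, enqueue
    C->D: in-degree(D)=1, level(D)>=1
  process B: level=1
    B->D: in-degree(D)=0, level(D)=2, enqueue
    B->E: in-degree(E)=2, level(E)>=2
  process D: level=2
    D->A: in-degree(A)=0, level(A)=3, enqueue
    D->E: in-degree(E)=1, level(E)>=3
  process A: level=3
    A->E: in-degree(E)=0, level(E)=4, enqueue
  process E: level=4
All levels: A:3, B:1, C:0, D:2, E:4
level(E) = 4

Answer: 4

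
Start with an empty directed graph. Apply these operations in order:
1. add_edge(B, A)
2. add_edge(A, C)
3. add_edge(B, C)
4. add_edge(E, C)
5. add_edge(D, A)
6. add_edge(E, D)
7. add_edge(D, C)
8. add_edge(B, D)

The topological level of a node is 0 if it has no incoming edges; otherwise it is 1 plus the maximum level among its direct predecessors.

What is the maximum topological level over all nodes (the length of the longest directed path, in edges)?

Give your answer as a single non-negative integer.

Answer: 3

Derivation:
Op 1: add_edge(B, A). Edges now: 1
Op 2: add_edge(A, C). Edges now: 2
Op 3: add_edge(B, C). Edges now: 3
Op 4: add_edge(E, C). Edges now: 4
Op 5: add_edge(D, A). Edges now: 5
Op 6: add_edge(E, D). Edges now: 6
Op 7: add_edge(D, C). Edges now: 7
Op 8: add_edge(B, D). Edges now: 8
Compute levels (Kahn BFS):
  sources (in-degree 0): B, E
  process B: level=0
    B->A: in-degree(A)=1, level(A)>=1
    B->C: in-degree(C)=3, level(C)>=1
    B->D: in-degree(D)=1, level(D)>=1
  process E: level=0
    E->C: in-degree(C)=2, level(C)>=1
    E->D: in-degree(D)=0, level(D)=1, enqueue
  process D: level=1
    D->A: in-degree(A)=0, level(A)=2, enqueue
    D->C: in-degree(C)=1, level(C)>=2
  process A: level=2
    A->C: in-degree(C)=0, level(C)=3, enqueue
  process C: level=3
All levels: A:2, B:0, C:3, D:1, E:0
max level = 3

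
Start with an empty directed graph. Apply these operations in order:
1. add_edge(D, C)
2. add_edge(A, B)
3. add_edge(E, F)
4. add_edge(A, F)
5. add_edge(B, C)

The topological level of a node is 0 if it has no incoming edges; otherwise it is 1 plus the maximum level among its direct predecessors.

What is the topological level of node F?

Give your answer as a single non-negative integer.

Op 1: add_edge(D, C). Edges now: 1
Op 2: add_edge(A, B). Edges now: 2
Op 3: add_edge(E, F). Edges now: 3
Op 4: add_edge(A, F). Edges now: 4
Op 5: add_edge(B, C). Edges now: 5
Compute levels (Kahn BFS):
  sources (in-degree 0): A, D, E
  process A: level=0
    A->B: in-degree(B)=0, level(B)=1, enqueue
    A->F: in-degree(F)=1, level(F)>=1
  process D: level=0
    D->C: in-degree(C)=1, level(C)>=1
  process E: level=0
    E->F: in-degree(F)=0, level(F)=1, enqueue
  process B: level=1
    B->C: in-degree(C)=0, level(C)=2, enqueue
  process F: level=1
  process C: level=2
All levels: A:0, B:1, C:2, D:0, E:0, F:1
level(F) = 1

Answer: 1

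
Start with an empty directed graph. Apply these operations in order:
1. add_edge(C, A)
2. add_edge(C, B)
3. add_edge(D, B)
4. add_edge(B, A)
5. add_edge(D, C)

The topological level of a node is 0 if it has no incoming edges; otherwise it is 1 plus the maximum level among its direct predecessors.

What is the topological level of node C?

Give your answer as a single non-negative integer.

Op 1: add_edge(C, A). Edges now: 1
Op 2: add_edge(C, B). Edges now: 2
Op 3: add_edge(D, B). Edges now: 3
Op 4: add_edge(B, A). Edges now: 4
Op 5: add_edge(D, C). Edges now: 5
Compute levels (Kahn BFS):
  sources (in-degree 0): D
  process D: level=0
    D->B: in-degree(B)=1, level(B)>=1
    D->C: in-degree(C)=0, level(C)=1, enqueue
  process C: level=1
    C->A: in-degree(A)=1, level(A)>=2
    C->B: in-degree(B)=0, level(B)=2, enqueue
  process B: level=2
    B->A: in-degree(A)=0, level(A)=3, enqueue
  process A: level=3
All levels: A:3, B:2, C:1, D:0
level(C) = 1

Answer: 1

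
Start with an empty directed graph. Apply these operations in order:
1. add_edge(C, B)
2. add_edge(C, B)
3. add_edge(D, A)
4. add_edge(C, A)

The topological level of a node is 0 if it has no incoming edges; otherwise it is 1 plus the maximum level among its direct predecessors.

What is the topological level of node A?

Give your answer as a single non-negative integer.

Op 1: add_edge(C, B). Edges now: 1
Op 2: add_edge(C, B) (duplicate, no change). Edges now: 1
Op 3: add_edge(D, A). Edges now: 2
Op 4: add_edge(C, A). Edges now: 3
Compute levels (Kahn BFS):
  sources (in-degree 0): C, D
  process C: level=0
    C->A: in-degree(A)=1, level(A)>=1
    C->B: in-degree(B)=0, level(B)=1, enqueue
  process D: level=0
    D->A: in-degree(A)=0, level(A)=1, enqueue
  process B: level=1
  process A: level=1
All levels: A:1, B:1, C:0, D:0
level(A) = 1

Answer: 1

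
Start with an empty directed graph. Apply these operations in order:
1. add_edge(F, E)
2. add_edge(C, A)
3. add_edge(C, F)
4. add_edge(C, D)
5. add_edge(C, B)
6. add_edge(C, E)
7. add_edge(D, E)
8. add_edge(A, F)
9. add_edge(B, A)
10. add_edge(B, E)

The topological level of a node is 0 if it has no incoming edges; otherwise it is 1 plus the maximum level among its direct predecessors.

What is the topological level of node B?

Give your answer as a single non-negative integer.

Op 1: add_edge(F, E). Edges now: 1
Op 2: add_edge(C, A). Edges now: 2
Op 3: add_edge(C, F). Edges now: 3
Op 4: add_edge(C, D). Edges now: 4
Op 5: add_edge(C, B). Edges now: 5
Op 6: add_edge(C, E). Edges now: 6
Op 7: add_edge(D, E). Edges now: 7
Op 8: add_edge(A, F). Edges now: 8
Op 9: add_edge(B, A). Edges now: 9
Op 10: add_edge(B, E). Edges now: 10
Compute levels (Kahn BFS):
  sources (in-degree 0): C
  process C: level=0
    C->A: in-degree(A)=1, level(A)>=1
    C->B: in-degree(B)=0, level(B)=1, enqueue
    C->D: in-degree(D)=0, level(D)=1, enqueue
    C->E: in-degree(E)=3, level(E)>=1
    C->F: in-degree(F)=1, level(F)>=1
  process B: level=1
    B->A: in-degree(A)=0, level(A)=2, enqueue
    B->E: in-degree(E)=2, level(E)>=2
  process D: level=1
    D->E: in-degree(E)=1, level(E)>=2
  process A: level=2
    A->F: in-degree(F)=0, level(F)=3, enqueue
  process F: level=3
    F->E: in-degree(E)=0, level(E)=4, enqueue
  process E: level=4
All levels: A:2, B:1, C:0, D:1, E:4, F:3
level(B) = 1

Answer: 1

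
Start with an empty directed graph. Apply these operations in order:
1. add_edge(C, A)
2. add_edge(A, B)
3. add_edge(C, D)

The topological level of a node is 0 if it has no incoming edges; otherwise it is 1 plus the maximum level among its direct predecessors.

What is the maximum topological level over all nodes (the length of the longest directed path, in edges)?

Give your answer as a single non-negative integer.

Answer: 2

Derivation:
Op 1: add_edge(C, A). Edges now: 1
Op 2: add_edge(A, B). Edges now: 2
Op 3: add_edge(C, D). Edges now: 3
Compute levels (Kahn BFS):
  sources (in-degree 0): C
  process C: level=0
    C->A: in-degree(A)=0, level(A)=1, enqueue
    C->D: in-degree(D)=0, level(D)=1, enqueue
  process A: level=1
    A->B: in-degree(B)=0, level(B)=2, enqueue
  process D: level=1
  process B: level=2
All levels: A:1, B:2, C:0, D:1
max level = 2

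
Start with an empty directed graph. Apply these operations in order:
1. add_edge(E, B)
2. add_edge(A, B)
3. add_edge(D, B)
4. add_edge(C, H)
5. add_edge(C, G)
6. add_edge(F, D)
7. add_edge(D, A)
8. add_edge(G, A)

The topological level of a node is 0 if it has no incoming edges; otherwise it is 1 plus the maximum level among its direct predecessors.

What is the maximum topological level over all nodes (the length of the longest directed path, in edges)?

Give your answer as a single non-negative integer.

Op 1: add_edge(E, B). Edges now: 1
Op 2: add_edge(A, B). Edges now: 2
Op 3: add_edge(D, B). Edges now: 3
Op 4: add_edge(C, H). Edges now: 4
Op 5: add_edge(C, G). Edges now: 5
Op 6: add_edge(F, D). Edges now: 6
Op 7: add_edge(D, A). Edges now: 7
Op 8: add_edge(G, A). Edges now: 8
Compute levels (Kahn BFS):
  sources (in-degree 0): C, E, F
  process C: level=0
    C->G: in-degree(G)=0, level(G)=1, enqueue
    C->H: in-degree(H)=0, level(H)=1, enqueue
  process E: level=0
    E->B: in-degree(B)=2, level(B)>=1
  process F: level=0
    F->D: in-degree(D)=0, level(D)=1, enqueue
  process G: level=1
    G->A: in-degree(A)=1, level(A)>=2
  process H: level=1
  process D: level=1
    D->A: in-degree(A)=0, level(A)=2, enqueue
    D->B: in-degree(B)=1, level(B)>=2
  process A: level=2
    A->B: in-degree(B)=0, level(B)=3, enqueue
  process B: level=3
All levels: A:2, B:3, C:0, D:1, E:0, F:0, G:1, H:1
max level = 3

Answer: 3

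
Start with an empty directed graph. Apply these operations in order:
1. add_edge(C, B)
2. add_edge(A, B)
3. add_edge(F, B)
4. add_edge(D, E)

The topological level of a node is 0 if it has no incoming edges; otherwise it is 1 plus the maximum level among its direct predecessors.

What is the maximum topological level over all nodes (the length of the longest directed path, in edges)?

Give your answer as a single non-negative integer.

Op 1: add_edge(C, B). Edges now: 1
Op 2: add_edge(A, B). Edges now: 2
Op 3: add_edge(F, B). Edges now: 3
Op 4: add_edge(D, E). Edges now: 4
Compute levels (Kahn BFS):
  sources (in-degree 0): A, C, D, F
  process A: level=0
    A->B: in-degree(B)=2, level(B)>=1
  process C: level=0
    C->B: in-degree(B)=1, level(B)>=1
  process D: level=0
    D->E: in-degree(E)=0, level(E)=1, enqueue
  process F: level=0
    F->B: in-degree(B)=0, level(B)=1, enqueue
  process E: level=1
  process B: level=1
All levels: A:0, B:1, C:0, D:0, E:1, F:0
max level = 1

Answer: 1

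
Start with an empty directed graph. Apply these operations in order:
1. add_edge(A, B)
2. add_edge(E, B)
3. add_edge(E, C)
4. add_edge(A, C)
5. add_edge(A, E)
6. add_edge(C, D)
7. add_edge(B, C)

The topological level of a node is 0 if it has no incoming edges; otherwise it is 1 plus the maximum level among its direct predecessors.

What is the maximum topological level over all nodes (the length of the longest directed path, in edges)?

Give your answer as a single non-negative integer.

Answer: 4

Derivation:
Op 1: add_edge(A, B). Edges now: 1
Op 2: add_edge(E, B). Edges now: 2
Op 3: add_edge(E, C). Edges now: 3
Op 4: add_edge(A, C). Edges now: 4
Op 5: add_edge(A, E). Edges now: 5
Op 6: add_edge(C, D). Edges now: 6
Op 7: add_edge(B, C). Edges now: 7
Compute levels (Kahn BFS):
  sources (in-degree 0): A
  process A: level=0
    A->B: in-degree(B)=1, level(B)>=1
    A->C: in-degree(C)=2, level(C)>=1
    A->E: in-degree(E)=0, level(E)=1, enqueue
  process E: level=1
    E->B: in-degree(B)=0, level(B)=2, enqueue
    E->C: in-degree(C)=1, level(C)>=2
  process B: level=2
    B->C: in-degree(C)=0, level(C)=3, enqueue
  process C: level=3
    C->D: in-degree(D)=0, level(D)=4, enqueue
  process D: level=4
All levels: A:0, B:2, C:3, D:4, E:1
max level = 4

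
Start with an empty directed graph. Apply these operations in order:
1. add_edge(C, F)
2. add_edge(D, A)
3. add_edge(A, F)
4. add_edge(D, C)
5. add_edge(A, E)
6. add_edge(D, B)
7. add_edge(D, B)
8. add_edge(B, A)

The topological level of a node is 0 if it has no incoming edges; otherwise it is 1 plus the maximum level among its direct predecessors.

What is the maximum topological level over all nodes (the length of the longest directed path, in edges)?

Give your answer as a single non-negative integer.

Op 1: add_edge(C, F). Edges now: 1
Op 2: add_edge(D, A). Edges now: 2
Op 3: add_edge(A, F). Edges now: 3
Op 4: add_edge(D, C). Edges now: 4
Op 5: add_edge(A, E). Edges now: 5
Op 6: add_edge(D, B). Edges now: 6
Op 7: add_edge(D, B) (duplicate, no change). Edges now: 6
Op 8: add_edge(B, A). Edges now: 7
Compute levels (Kahn BFS):
  sources (in-degree 0): D
  process D: level=0
    D->A: in-degree(A)=1, level(A)>=1
    D->B: in-degree(B)=0, level(B)=1, enqueue
    D->C: in-degree(C)=0, level(C)=1, enqueue
  process B: level=1
    B->A: in-degree(A)=0, level(A)=2, enqueue
  process C: level=1
    C->F: in-degree(F)=1, level(F)>=2
  process A: level=2
    A->E: in-degree(E)=0, level(E)=3, enqueue
    A->F: in-degree(F)=0, level(F)=3, enqueue
  process E: level=3
  process F: level=3
All levels: A:2, B:1, C:1, D:0, E:3, F:3
max level = 3

Answer: 3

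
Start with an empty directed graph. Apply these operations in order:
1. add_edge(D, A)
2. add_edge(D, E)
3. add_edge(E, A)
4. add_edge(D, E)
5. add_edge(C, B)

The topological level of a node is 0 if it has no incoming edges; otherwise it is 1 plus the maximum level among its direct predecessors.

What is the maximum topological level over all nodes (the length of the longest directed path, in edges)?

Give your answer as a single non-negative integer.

Op 1: add_edge(D, A). Edges now: 1
Op 2: add_edge(D, E). Edges now: 2
Op 3: add_edge(E, A). Edges now: 3
Op 4: add_edge(D, E) (duplicate, no change). Edges now: 3
Op 5: add_edge(C, B). Edges now: 4
Compute levels (Kahn BFS):
  sources (in-degree 0): C, D
  process C: level=0
    C->B: in-degree(B)=0, level(B)=1, enqueue
  process D: level=0
    D->A: in-degree(A)=1, level(A)>=1
    D->E: in-degree(E)=0, level(E)=1, enqueue
  process B: level=1
  process E: level=1
    E->A: in-degree(A)=0, level(A)=2, enqueue
  process A: level=2
All levels: A:2, B:1, C:0, D:0, E:1
max level = 2

Answer: 2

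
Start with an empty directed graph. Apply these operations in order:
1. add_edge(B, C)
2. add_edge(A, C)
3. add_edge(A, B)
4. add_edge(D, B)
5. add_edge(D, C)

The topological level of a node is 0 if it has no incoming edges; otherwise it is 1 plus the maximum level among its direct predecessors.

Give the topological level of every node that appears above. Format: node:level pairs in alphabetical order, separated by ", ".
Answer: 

Answer: A:0, B:1, C:2, D:0

Derivation:
Op 1: add_edge(B, C). Edges now: 1
Op 2: add_edge(A, C). Edges now: 2
Op 3: add_edge(A, B). Edges now: 3
Op 4: add_edge(D, B). Edges now: 4
Op 5: add_edge(D, C). Edges now: 5
Compute levels (Kahn BFS):
  sources (in-degree 0): A, D
  process A: level=0
    A->B: in-degree(B)=1, level(B)>=1
    A->C: in-degree(C)=2, level(C)>=1
  process D: level=0
    D->B: in-degree(B)=0, level(B)=1, enqueue
    D->C: in-degree(C)=1, level(C)>=1
  process B: level=1
    B->C: in-degree(C)=0, level(C)=2, enqueue
  process C: level=2
All levels: A:0, B:1, C:2, D:0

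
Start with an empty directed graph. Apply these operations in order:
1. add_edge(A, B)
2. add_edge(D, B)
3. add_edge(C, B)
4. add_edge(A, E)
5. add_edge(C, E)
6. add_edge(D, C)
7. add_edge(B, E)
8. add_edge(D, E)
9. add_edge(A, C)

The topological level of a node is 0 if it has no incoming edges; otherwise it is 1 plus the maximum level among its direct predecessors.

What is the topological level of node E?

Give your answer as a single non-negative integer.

Op 1: add_edge(A, B). Edges now: 1
Op 2: add_edge(D, B). Edges now: 2
Op 3: add_edge(C, B). Edges now: 3
Op 4: add_edge(A, E). Edges now: 4
Op 5: add_edge(C, E). Edges now: 5
Op 6: add_edge(D, C). Edges now: 6
Op 7: add_edge(B, E). Edges now: 7
Op 8: add_edge(D, E). Edges now: 8
Op 9: add_edge(A, C). Edges now: 9
Compute levels (Kahn BFS):
  sources (in-degree 0): A, D
  process A: level=0
    A->B: in-degree(B)=2, level(B)>=1
    A->C: in-degree(C)=1, level(C)>=1
    A->E: in-degree(E)=3, level(E)>=1
  process D: level=0
    D->B: in-degree(B)=1, level(B)>=1
    D->C: in-degree(C)=0, level(C)=1, enqueue
    D->E: in-degree(E)=2, level(E)>=1
  process C: level=1
    C->B: in-degree(B)=0, level(B)=2, enqueue
    C->E: in-degree(E)=1, level(E)>=2
  process B: level=2
    B->E: in-degree(E)=0, level(E)=3, enqueue
  process E: level=3
All levels: A:0, B:2, C:1, D:0, E:3
level(E) = 3

Answer: 3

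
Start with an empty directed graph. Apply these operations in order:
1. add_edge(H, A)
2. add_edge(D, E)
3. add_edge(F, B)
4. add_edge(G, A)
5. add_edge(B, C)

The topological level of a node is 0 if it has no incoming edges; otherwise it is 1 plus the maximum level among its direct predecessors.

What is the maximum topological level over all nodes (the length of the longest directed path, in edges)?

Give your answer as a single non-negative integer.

Op 1: add_edge(H, A). Edges now: 1
Op 2: add_edge(D, E). Edges now: 2
Op 3: add_edge(F, B). Edges now: 3
Op 4: add_edge(G, A). Edges now: 4
Op 5: add_edge(B, C). Edges now: 5
Compute levels (Kahn BFS):
  sources (in-degree 0): D, F, G, H
  process D: level=0
    D->E: in-degree(E)=0, level(E)=1, enqueue
  process F: level=0
    F->B: in-degree(B)=0, level(B)=1, enqueue
  process G: level=0
    G->A: in-degree(A)=1, level(A)>=1
  process H: level=0
    H->A: in-degree(A)=0, level(A)=1, enqueue
  process E: level=1
  process B: level=1
    B->C: in-degree(C)=0, level(C)=2, enqueue
  process A: level=1
  process C: level=2
All levels: A:1, B:1, C:2, D:0, E:1, F:0, G:0, H:0
max level = 2

Answer: 2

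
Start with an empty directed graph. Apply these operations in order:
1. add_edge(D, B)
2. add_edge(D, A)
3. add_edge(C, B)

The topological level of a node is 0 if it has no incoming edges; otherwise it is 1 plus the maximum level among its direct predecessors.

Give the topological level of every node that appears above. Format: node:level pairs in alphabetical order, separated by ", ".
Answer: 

Answer: A:1, B:1, C:0, D:0

Derivation:
Op 1: add_edge(D, B). Edges now: 1
Op 2: add_edge(D, A). Edges now: 2
Op 3: add_edge(C, B). Edges now: 3
Compute levels (Kahn BFS):
  sources (in-degree 0): C, D
  process C: level=0
    C->B: in-degree(B)=1, level(B)>=1
  process D: level=0
    D->A: in-degree(A)=0, level(A)=1, enqueue
    D->B: in-degree(B)=0, level(B)=1, enqueue
  process A: level=1
  process B: level=1
All levels: A:1, B:1, C:0, D:0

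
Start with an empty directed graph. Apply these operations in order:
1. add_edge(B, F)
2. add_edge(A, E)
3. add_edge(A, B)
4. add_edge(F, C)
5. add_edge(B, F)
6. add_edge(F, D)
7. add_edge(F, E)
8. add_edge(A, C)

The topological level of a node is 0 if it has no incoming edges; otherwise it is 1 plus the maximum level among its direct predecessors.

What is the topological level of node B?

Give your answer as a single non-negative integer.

Answer: 1

Derivation:
Op 1: add_edge(B, F). Edges now: 1
Op 2: add_edge(A, E). Edges now: 2
Op 3: add_edge(A, B). Edges now: 3
Op 4: add_edge(F, C). Edges now: 4
Op 5: add_edge(B, F) (duplicate, no change). Edges now: 4
Op 6: add_edge(F, D). Edges now: 5
Op 7: add_edge(F, E). Edges now: 6
Op 8: add_edge(A, C). Edges now: 7
Compute levels (Kahn BFS):
  sources (in-degree 0): A
  process A: level=0
    A->B: in-degree(B)=0, level(B)=1, enqueue
    A->C: in-degree(C)=1, level(C)>=1
    A->E: in-degree(E)=1, level(E)>=1
  process B: level=1
    B->F: in-degree(F)=0, level(F)=2, enqueue
  process F: level=2
    F->C: in-degree(C)=0, level(C)=3, enqueue
    F->D: in-degree(D)=0, level(D)=3, enqueue
    F->E: in-degree(E)=0, level(E)=3, enqueue
  process C: level=3
  process D: level=3
  process E: level=3
All levels: A:0, B:1, C:3, D:3, E:3, F:2
level(B) = 1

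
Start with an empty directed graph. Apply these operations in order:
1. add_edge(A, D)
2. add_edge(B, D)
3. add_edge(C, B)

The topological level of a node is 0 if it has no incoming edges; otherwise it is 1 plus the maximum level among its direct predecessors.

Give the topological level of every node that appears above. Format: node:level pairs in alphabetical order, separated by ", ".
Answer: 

Op 1: add_edge(A, D). Edges now: 1
Op 2: add_edge(B, D). Edges now: 2
Op 3: add_edge(C, B). Edges now: 3
Compute levels (Kahn BFS):
  sources (in-degree 0): A, C
  process A: level=0
    A->D: in-degree(D)=1, level(D)>=1
  process C: level=0
    C->B: in-degree(B)=0, level(B)=1, enqueue
  process B: level=1
    B->D: in-degree(D)=0, level(D)=2, enqueue
  process D: level=2
All levels: A:0, B:1, C:0, D:2

Answer: A:0, B:1, C:0, D:2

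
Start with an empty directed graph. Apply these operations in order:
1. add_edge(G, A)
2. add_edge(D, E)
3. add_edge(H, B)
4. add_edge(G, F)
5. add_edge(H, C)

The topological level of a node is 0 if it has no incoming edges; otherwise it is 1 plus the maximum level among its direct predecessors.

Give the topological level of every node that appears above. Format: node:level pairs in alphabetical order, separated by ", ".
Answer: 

Answer: A:1, B:1, C:1, D:0, E:1, F:1, G:0, H:0

Derivation:
Op 1: add_edge(G, A). Edges now: 1
Op 2: add_edge(D, E). Edges now: 2
Op 3: add_edge(H, B). Edges now: 3
Op 4: add_edge(G, F). Edges now: 4
Op 5: add_edge(H, C). Edges now: 5
Compute levels (Kahn BFS):
  sources (in-degree 0): D, G, H
  process D: level=0
    D->E: in-degree(E)=0, level(E)=1, enqueue
  process G: level=0
    G->A: in-degree(A)=0, level(A)=1, enqueue
    G->F: in-degree(F)=0, level(F)=1, enqueue
  process H: level=0
    H->B: in-degree(B)=0, level(B)=1, enqueue
    H->C: in-degree(C)=0, level(C)=1, enqueue
  process E: level=1
  process A: level=1
  process F: level=1
  process B: level=1
  process C: level=1
All levels: A:1, B:1, C:1, D:0, E:1, F:1, G:0, H:0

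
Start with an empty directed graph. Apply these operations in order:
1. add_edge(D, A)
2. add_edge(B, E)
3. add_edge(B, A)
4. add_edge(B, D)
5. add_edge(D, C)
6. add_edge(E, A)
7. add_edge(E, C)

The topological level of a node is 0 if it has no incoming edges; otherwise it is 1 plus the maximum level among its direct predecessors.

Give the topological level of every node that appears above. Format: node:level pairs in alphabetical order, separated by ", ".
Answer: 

Op 1: add_edge(D, A). Edges now: 1
Op 2: add_edge(B, E). Edges now: 2
Op 3: add_edge(B, A). Edges now: 3
Op 4: add_edge(B, D). Edges now: 4
Op 5: add_edge(D, C). Edges now: 5
Op 6: add_edge(E, A). Edges now: 6
Op 7: add_edge(E, C). Edges now: 7
Compute levels (Kahn BFS):
  sources (in-degree 0): B
  process B: level=0
    B->A: in-degree(A)=2, level(A)>=1
    B->D: in-degree(D)=0, level(D)=1, enqueue
    B->E: in-degree(E)=0, level(E)=1, enqueue
  process D: level=1
    D->A: in-degree(A)=1, level(A)>=2
    D->C: in-degree(C)=1, level(C)>=2
  process E: level=1
    E->A: in-degree(A)=0, level(A)=2, enqueue
    E->C: in-degree(C)=0, level(C)=2, enqueue
  process A: level=2
  process C: level=2
All levels: A:2, B:0, C:2, D:1, E:1

Answer: A:2, B:0, C:2, D:1, E:1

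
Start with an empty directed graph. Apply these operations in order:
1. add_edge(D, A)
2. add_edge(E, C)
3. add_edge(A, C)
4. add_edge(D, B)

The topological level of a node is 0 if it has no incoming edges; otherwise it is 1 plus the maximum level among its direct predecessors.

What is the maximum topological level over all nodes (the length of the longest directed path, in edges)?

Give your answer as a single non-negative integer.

Op 1: add_edge(D, A). Edges now: 1
Op 2: add_edge(E, C). Edges now: 2
Op 3: add_edge(A, C). Edges now: 3
Op 4: add_edge(D, B). Edges now: 4
Compute levels (Kahn BFS):
  sources (in-degree 0): D, E
  process D: level=0
    D->A: in-degree(A)=0, level(A)=1, enqueue
    D->B: in-degree(B)=0, level(B)=1, enqueue
  process E: level=0
    E->C: in-degree(C)=1, level(C)>=1
  process A: level=1
    A->C: in-degree(C)=0, level(C)=2, enqueue
  process B: level=1
  process C: level=2
All levels: A:1, B:1, C:2, D:0, E:0
max level = 2

Answer: 2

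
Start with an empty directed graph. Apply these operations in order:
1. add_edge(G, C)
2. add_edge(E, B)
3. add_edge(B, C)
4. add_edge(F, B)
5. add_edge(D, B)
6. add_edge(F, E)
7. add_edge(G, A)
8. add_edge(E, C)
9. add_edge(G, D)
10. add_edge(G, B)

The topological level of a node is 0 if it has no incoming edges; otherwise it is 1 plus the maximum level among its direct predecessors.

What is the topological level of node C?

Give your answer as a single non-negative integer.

Op 1: add_edge(G, C). Edges now: 1
Op 2: add_edge(E, B). Edges now: 2
Op 3: add_edge(B, C). Edges now: 3
Op 4: add_edge(F, B). Edges now: 4
Op 5: add_edge(D, B). Edges now: 5
Op 6: add_edge(F, E). Edges now: 6
Op 7: add_edge(G, A). Edges now: 7
Op 8: add_edge(E, C). Edges now: 8
Op 9: add_edge(G, D). Edges now: 9
Op 10: add_edge(G, B). Edges now: 10
Compute levels (Kahn BFS):
  sources (in-degree 0): F, G
  process F: level=0
    F->B: in-degree(B)=3, level(B)>=1
    F->E: in-degree(E)=0, level(E)=1, enqueue
  process G: level=0
    G->A: in-degree(A)=0, level(A)=1, enqueue
    G->B: in-degree(B)=2, level(B)>=1
    G->C: in-degree(C)=2, level(C)>=1
    G->D: in-degree(D)=0, level(D)=1, enqueue
  process E: level=1
    E->B: in-degree(B)=1, level(B)>=2
    E->C: in-degree(C)=1, level(C)>=2
  process A: level=1
  process D: level=1
    D->B: in-degree(B)=0, level(B)=2, enqueue
  process B: level=2
    B->C: in-degree(C)=0, level(C)=3, enqueue
  process C: level=3
All levels: A:1, B:2, C:3, D:1, E:1, F:0, G:0
level(C) = 3

Answer: 3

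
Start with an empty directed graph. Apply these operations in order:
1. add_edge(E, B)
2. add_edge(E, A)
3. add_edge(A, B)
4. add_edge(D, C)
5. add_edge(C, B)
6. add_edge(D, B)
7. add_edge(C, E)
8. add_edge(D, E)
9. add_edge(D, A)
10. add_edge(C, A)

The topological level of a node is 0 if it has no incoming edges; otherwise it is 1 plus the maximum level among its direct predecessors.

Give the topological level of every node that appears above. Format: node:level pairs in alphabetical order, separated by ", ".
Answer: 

Answer: A:3, B:4, C:1, D:0, E:2

Derivation:
Op 1: add_edge(E, B). Edges now: 1
Op 2: add_edge(E, A). Edges now: 2
Op 3: add_edge(A, B). Edges now: 3
Op 4: add_edge(D, C). Edges now: 4
Op 5: add_edge(C, B). Edges now: 5
Op 6: add_edge(D, B). Edges now: 6
Op 7: add_edge(C, E). Edges now: 7
Op 8: add_edge(D, E). Edges now: 8
Op 9: add_edge(D, A). Edges now: 9
Op 10: add_edge(C, A). Edges now: 10
Compute levels (Kahn BFS):
  sources (in-degree 0): D
  process D: level=0
    D->A: in-degree(A)=2, level(A)>=1
    D->B: in-degree(B)=3, level(B)>=1
    D->C: in-degree(C)=0, level(C)=1, enqueue
    D->E: in-degree(E)=1, level(E)>=1
  process C: level=1
    C->A: in-degree(A)=1, level(A)>=2
    C->B: in-degree(B)=2, level(B)>=2
    C->E: in-degree(E)=0, level(E)=2, enqueue
  process E: level=2
    E->A: in-degree(A)=0, level(A)=3, enqueue
    E->B: in-degree(B)=1, level(B)>=3
  process A: level=3
    A->B: in-degree(B)=0, level(B)=4, enqueue
  process B: level=4
All levels: A:3, B:4, C:1, D:0, E:2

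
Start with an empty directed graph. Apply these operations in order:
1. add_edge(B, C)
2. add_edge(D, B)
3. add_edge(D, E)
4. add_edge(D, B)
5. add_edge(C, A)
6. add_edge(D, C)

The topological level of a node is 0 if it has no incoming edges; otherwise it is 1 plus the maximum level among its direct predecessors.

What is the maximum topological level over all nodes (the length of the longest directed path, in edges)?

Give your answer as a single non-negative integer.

Answer: 3

Derivation:
Op 1: add_edge(B, C). Edges now: 1
Op 2: add_edge(D, B). Edges now: 2
Op 3: add_edge(D, E). Edges now: 3
Op 4: add_edge(D, B) (duplicate, no change). Edges now: 3
Op 5: add_edge(C, A). Edges now: 4
Op 6: add_edge(D, C). Edges now: 5
Compute levels (Kahn BFS):
  sources (in-degree 0): D
  process D: level=0
    D->B: in-degree(B)=0, level(B)=1, enqueue
    D->C: in-degree(C)=1, level(C)>=1
    D->E: in-degree(E)=0, level(E)=1, enqueue
  process B: level=1
    B->C: in-degree(C)=0, level(C)=2, enqueue
  process E: level=1
  process C: level=2
    C->A: in-degree(A)=0, level(A)=3, enqueue
  process A: level=3
All levels: A:3, B:1, C:2, D:0, E:1
max level = 3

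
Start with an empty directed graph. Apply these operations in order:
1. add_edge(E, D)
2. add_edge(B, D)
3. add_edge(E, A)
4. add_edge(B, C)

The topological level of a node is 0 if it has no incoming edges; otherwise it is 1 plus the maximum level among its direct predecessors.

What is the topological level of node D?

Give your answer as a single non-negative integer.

Op 1: add_edge(E, D). Edges now: 1
Op 2: add_edge(B, D). Edges now: 2
Op 3: add_edge(E, A). Edges now: 3
Op 4: add_edge(B, C). Edges now: 4
Compute levels (Kahn BFS):
  sources (in-degree 0): B, E
  process B: level=0
    B->C: in-degree(C)=0, level(C)=1, enqueue
    B->D: in-degree(D)=1, level(D)>=1
  process E: level=0
    E->A: in-degree(A)=0, level(A)=1, enqueue
    E->D: in-degree(D)=0, level(D)=1, enqueue
  process C: level=1
  process A: level=1
  process D: level=1
All levels: A:1, B:0, C:1, D:1, E:0
level(D) = 1

Answer: 1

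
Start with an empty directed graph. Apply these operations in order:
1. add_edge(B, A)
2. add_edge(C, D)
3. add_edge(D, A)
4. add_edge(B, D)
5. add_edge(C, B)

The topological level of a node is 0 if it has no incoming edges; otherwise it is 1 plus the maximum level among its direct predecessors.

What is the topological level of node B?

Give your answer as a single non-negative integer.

Op 1: add_edge(B, A). Edges now: 1
Op 2: add_edge(C, D). Edges now: 2
Op 3: add_edge(D, A). Edges now: 3
Op 4: add_edge(B, D). Edges now: 4
Op 5: add_edge(C, B). Edges now: 5
Compute levels (Kahn BFS):
  sources (in-degree 0): C
  process C: level=0
    C->B: in-degree(B)=0, level(B)=1, enqueue
    C->D: in-degree(D)=1, level(D)>=1
  process B: level=1
    B->A: in-degree(A)=1, level(A)>=2
    B->D: in-degree(D)=0, level(D)=2, enqueue
  process D: level=2
    D->A: in-degree(A)=0, level(A)=3, enqueue
  process A: level=3
All levels: A:3, B:1, C:0, D:2
level(B) = 1

Answer: 1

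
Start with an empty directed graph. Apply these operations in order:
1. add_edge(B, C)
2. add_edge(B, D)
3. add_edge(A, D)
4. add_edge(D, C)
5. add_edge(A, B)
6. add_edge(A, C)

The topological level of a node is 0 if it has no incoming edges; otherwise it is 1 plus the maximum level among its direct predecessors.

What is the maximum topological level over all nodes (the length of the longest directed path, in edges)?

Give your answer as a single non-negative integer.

Op 1: add_edge(B, C). Edges now: 1
Op 2: add_edge(B, D). Edges now: 2
Op 3: add_edge(A, D). Edges now: 3
Op 4: add_edge(D, C). Edges now: 4
Op 5: add_edge(A, B). Edges now: 5
Op 6: add_edge(A, C). Edges now: 6
Compute levels (Kahn BFS):
  sources (in-degree 0): A
  process A: level=0
    A->B: in-degree(B)=0, level(B)=1, enqueue
    A->C: in-degree(C)=2, level(C)>=1
    A->D: in-degree(D)=1, level(D)>=1
  process B: level=1
    B->C: in-degree(C)=1, level(C)>=2
    B->D: in-degree(D)=0, level(D)=2, enqueue
  process D: level=2
    D->C: in-degree(C)=0, level(C)=3, enqueue
  process C: level=3
All levels: A:0, B:1, C:3, D:2
max level = 3

Answer: 3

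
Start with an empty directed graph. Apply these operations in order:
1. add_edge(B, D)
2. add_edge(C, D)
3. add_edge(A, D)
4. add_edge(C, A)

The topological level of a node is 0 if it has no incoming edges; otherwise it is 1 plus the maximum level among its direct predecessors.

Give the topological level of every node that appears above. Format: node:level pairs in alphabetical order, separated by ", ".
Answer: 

Op 1: add_edge(B, D). Edges now: 1
Op 2: add_edge(C, D). Edges now: 2
Op 3: add_edge(A, D). Edges now: 3
Op 4: add_edge(C, A). Edges now: 4
Compute levels (Kahn BFS):
  sources (in-degree 0): B, C
  process B: level=0
    B->D: in-degree(D)=2, level(D)>=1
  process C: level=0
    C->A: in-degree(A)=0, level(A)=1, enqueue
    C->D: in-degree(D)=1, level(D)>=1
  process A: level=1
    A->D: in-degree(D)=0, level(D)=2, enqueue
  process D: level=2
All levels: A:1, B:0, C:0, D:2

Answer: A:1, B:0, C:0, D:2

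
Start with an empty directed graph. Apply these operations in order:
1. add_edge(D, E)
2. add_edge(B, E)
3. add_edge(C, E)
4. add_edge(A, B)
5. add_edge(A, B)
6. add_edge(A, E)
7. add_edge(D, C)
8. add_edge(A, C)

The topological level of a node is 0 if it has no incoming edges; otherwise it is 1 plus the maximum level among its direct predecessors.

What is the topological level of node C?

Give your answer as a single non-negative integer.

Answer: 1

Derivation:
Op 1: add_edge(D, E). Edges now: 1
Op 2: add_edge(B, E). Edges now: 2
Op 3: add_edge(C, E). Edges now: 3
Op 4: add_edge(A, B). Edges now: 4
Op 5: add_edge(A, B) (duplicate, no change). Edges now: 4
Op 6: add_edge(A, E). Edges now: 5
Op 7: add_edge(D, C). Edges now: 6
Op 8: add_edge(A, C). Edges now: 7
Compute levels (Kahn BFS):
  sources (in-degree 0): A, D
  process A: level=0
    A->B: in-degree(B)=0, level(B)=1, enqueue
    A->C: in-degree(C)=1, level(C)>=1
    A->E: in-degree(E)=3, level(E)>=1
  process D: level=0
    D->C: in-degree(C)=0, level(C)=1, enqueue
    D->E: in-degree(E)=2, level(E)>=1
  process B: level=1
    B->E: in-degree(E)=1, level(E)>=2
  process C: level=1
    C->E: in-degree(E)=0, level(E)=2, enqueue
  process E: level=2
All levels: A:0, B:1, C:1, D:0, E:2
level(C) = 1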